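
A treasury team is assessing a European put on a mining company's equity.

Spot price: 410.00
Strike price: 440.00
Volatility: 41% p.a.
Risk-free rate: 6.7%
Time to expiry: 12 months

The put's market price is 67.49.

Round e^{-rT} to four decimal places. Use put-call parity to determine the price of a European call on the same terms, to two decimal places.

66.00

exp(−rT) = exp(−0.067·1) = 0.9352
Put-call parity: C − P = S − K·e^(−rT) = 410 − 440·0.9352 = 410 − 411.4880 = -1.4880
C = P + (C − P) = 67.49 + (-1.4880) = 66.0020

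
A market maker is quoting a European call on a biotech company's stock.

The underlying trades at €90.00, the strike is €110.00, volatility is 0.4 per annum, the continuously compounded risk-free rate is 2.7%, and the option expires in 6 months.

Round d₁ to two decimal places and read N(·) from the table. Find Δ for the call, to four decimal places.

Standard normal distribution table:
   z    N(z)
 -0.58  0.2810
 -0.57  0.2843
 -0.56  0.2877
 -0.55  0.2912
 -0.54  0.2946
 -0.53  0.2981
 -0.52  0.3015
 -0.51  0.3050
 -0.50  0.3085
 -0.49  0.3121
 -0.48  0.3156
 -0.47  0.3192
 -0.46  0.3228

0.3015

σ√T = 0.4 × 0.7071 = 0.2828
ln(S/K) + (r + σ²/2)T = ln(90/110) + (0.027 + 0.4²/2)·0.5 = -0.2007 + 0.0535 = -0.1472
d₁ = -0.1472 / 0.2828 = -0.5203 which rounds to -0.52
N(d₁) = N(-0.52) = 0.3015
Δ_call = N(d₁) = 0.3015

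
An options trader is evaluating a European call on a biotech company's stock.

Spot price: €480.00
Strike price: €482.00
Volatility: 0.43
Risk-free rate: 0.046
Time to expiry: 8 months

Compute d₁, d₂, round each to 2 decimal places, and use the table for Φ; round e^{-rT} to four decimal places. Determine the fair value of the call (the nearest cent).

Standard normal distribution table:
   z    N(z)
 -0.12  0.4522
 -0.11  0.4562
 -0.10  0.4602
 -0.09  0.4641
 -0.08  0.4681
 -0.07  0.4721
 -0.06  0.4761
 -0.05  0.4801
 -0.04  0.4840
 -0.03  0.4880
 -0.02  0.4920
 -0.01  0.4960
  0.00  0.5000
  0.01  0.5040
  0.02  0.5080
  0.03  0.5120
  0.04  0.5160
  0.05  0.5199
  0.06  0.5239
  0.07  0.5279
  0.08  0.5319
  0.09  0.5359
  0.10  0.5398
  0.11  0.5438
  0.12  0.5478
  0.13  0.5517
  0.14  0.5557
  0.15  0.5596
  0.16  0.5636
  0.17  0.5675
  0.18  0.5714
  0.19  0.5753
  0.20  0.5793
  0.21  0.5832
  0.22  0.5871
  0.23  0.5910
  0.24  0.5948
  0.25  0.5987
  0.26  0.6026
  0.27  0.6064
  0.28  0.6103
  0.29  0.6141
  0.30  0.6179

€72.26

σ√T = 0.43 × 0.8165 = 0.3511
d₁ = [ln(480/482) + (0.046 + 0.43²/2)·0.6667] / 0.3511 = [-0.0042 + 0.0923] / 0.3511 = 0.2510 ⇒ 0.25
d₂ = d₁ − σ√T = 0.2510 − 0.3511 = -0.1000 ⇒ -0.10
e^(−rT) = e^(−0.046·0.6667) = 0.9698
N(d₁) = N(0.25) = 0.5987;  N(d₂) = N(-0.10) = 0.4602
C = 480·0.5987 − 482·0.9698·0.4602 = 287.3760 − 215.1175 = 72.2585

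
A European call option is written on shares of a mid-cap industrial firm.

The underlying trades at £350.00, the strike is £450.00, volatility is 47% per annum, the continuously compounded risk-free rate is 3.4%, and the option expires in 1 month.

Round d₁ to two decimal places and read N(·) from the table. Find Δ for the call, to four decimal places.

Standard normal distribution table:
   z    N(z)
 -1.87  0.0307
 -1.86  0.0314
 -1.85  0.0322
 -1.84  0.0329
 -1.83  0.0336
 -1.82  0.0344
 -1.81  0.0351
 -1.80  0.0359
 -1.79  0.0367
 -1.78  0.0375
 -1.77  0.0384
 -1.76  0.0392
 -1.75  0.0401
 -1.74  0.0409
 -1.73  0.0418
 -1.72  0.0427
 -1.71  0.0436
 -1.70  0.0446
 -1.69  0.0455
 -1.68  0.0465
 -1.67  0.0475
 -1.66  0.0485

σ√T = 0.47 × 0.2887 = 0.1357
d₁ = [ln(350/450) + (0.034 + 0.47²/2)·0.08333] / 0.1357 = [-0.2513 + 0.0120] / 0.1357 = -1.7636 ⇒ -1.76
N(d₁) = N(-1.76) = 0.0392
Δ_call = N(d₁) = 0.0392

0.0392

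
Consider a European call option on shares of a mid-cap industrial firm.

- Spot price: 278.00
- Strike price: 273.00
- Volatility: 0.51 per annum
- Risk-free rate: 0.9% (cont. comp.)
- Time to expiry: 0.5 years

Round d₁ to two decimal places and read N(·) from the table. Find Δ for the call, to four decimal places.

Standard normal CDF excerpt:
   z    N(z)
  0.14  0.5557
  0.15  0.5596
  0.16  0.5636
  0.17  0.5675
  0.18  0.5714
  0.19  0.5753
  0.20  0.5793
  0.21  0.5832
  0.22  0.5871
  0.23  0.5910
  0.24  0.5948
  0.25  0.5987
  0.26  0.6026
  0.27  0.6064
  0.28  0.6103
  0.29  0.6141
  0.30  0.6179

0.5948

σ√T = 0.51·√0.5 = 0.3606
d₁ = [ln(278/273) + (0.009 + 0.51²/2)·0.5] / 0.3606 = [0.0181 + 0.0695] / 0.3606 = 0.2431 → 0.24
N(d₁) = N(0.24) = 0.5948
Δ_call = N(d₁) = 0.5948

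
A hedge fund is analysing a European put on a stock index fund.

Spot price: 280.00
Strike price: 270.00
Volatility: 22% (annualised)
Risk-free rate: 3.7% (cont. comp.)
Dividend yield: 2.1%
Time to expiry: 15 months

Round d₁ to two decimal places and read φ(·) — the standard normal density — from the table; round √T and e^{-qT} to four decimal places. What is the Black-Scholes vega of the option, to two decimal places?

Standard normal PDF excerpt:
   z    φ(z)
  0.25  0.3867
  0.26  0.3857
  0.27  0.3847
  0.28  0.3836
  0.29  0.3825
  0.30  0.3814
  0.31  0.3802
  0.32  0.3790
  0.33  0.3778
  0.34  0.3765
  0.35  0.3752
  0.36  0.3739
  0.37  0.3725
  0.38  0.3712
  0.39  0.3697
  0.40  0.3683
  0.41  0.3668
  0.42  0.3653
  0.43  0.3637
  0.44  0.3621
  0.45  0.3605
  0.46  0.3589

114.41

σ√T = 0.22·√1.25 = 0.2460
d₁ = [ln(280/270) + (0.037 − 0.021 + 0.22²/2)·1.25] / 0.2460 = [0.0364 + 0.0503] / 0.2460 = 0.3522 ⇒ 0.35
√T = √1.25 = 1.1180
φ(d₁) = φ(0.35) = 0.3752
e^(−qT) = e^(−0.021·1.25) = 0.9741
vega = S·e^(−qT)·φ(d₁)·√T = 280·0.9741·0.3752·1.1180 = 114.4106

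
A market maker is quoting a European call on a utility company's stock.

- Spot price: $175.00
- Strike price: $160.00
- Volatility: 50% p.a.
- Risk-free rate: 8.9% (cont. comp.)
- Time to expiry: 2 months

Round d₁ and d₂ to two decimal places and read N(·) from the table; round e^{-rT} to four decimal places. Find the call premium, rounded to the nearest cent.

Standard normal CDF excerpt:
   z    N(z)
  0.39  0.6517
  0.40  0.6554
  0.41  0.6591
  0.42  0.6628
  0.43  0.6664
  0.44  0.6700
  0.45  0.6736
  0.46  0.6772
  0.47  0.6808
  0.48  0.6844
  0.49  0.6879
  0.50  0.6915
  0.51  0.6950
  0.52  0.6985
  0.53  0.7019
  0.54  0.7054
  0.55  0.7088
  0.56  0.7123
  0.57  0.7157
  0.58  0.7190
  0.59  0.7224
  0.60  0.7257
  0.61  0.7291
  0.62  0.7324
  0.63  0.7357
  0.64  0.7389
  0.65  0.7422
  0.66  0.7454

T = 0.1667;  σ√T = 0.2041
d₁ = [ln(175/160) + (0.089 + 0.5²/2)·0.1667] / 0.2041 = [0.0896 + 0.0357] / 0.2041 = 0.6137 ≈ 0.61
d₂ = d₁ − σ√T = 0.6137 − 0.2041 = 0.4096 ≈ 0.41
e^(−rT) = e^(−0.089·0.1667) = 0.9853
C = 175·N(0.61) − 160·0.9853·N(0.41) = 175·0.7291 − 160·0.9853·0.6591 = 127.5925 − 103.9058 = 23.6867

$23.69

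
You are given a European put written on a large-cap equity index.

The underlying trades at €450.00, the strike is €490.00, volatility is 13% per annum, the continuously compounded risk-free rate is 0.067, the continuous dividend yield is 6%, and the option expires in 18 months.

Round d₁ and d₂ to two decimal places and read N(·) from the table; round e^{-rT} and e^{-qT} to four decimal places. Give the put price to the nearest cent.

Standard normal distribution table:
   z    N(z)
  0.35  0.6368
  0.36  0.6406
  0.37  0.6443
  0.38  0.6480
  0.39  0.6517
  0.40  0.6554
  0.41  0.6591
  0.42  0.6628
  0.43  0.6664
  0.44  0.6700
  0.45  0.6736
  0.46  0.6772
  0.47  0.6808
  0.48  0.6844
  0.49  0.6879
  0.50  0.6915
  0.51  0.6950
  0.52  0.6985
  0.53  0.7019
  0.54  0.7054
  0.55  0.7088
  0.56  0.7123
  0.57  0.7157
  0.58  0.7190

€46.09

σ√T = 0.13·√1.5 = 0.1592
ln(S/K) + (r − q + σ²/2)T = ln(450/490) + (0.067 − 0.06 + 0.13²/2)·1.5 = -0.0852 + 0.0232 = -0.0620
d₁ = -0.0620 / 0.1592 = -0.3893 → -0.39
d₂ = d₁ − σ√T = -0.3893 − 0.1592 = -0.5485 → -0.55
e^(−qT) = e^(−0.06·1.5) = 0.9139;  e^(−rT) = e^(−0.067·1.5) = 0.9044
N(−d₂) = N(0.55) = 0.7088;  N(−d₁) = N(0.39) = 0.6517
P = 490·0.9044·0.7088 − 450·0.9139·0.6517 = 314.1090 − 268.0149 = 46.0941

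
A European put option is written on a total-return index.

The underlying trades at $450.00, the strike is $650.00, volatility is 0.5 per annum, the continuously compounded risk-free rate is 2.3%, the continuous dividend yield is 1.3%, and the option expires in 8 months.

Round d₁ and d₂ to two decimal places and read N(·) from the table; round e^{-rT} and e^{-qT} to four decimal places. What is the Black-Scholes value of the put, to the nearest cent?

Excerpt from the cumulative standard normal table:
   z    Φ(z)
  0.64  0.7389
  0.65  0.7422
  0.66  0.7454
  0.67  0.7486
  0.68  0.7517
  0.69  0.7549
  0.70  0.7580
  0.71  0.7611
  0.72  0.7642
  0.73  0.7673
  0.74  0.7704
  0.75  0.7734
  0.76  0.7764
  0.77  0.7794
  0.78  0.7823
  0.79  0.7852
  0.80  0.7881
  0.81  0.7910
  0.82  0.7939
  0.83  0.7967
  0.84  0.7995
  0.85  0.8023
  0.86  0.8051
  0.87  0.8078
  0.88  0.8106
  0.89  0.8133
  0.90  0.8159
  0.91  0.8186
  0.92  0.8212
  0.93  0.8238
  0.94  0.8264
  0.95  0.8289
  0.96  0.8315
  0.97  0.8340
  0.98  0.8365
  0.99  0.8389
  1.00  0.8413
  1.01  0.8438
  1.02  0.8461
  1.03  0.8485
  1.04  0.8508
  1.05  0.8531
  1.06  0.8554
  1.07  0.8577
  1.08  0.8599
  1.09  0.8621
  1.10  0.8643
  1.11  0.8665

$216.49

σ√T = 0.5 × 0.8165 = 0.4082
d₁ = [ln(450/650) + (0.023 − 0.013 + 0.5²/2)·0.6667] / 0.4082 = [-0.3677 + 0.0900] / 0.4082 = -0.6803 which rounds to -0.68
d₂ = d₁ − σ√T = -0.6803 − 0.4082 = -1.0885 which rounds to -1.09
exp(−qT) = exp(−0.013·0.6667) = 0.9914;  exp(−rT) = exp(−0.023·0.6667) = 0.9848
P = 650·0.9848·N(1.09) − 450·0.9914·N(0.68) = 650·0.9848·0.8621 − 450·0.9914·0.7517 = 551.8475 − 335.3559 = 216.4915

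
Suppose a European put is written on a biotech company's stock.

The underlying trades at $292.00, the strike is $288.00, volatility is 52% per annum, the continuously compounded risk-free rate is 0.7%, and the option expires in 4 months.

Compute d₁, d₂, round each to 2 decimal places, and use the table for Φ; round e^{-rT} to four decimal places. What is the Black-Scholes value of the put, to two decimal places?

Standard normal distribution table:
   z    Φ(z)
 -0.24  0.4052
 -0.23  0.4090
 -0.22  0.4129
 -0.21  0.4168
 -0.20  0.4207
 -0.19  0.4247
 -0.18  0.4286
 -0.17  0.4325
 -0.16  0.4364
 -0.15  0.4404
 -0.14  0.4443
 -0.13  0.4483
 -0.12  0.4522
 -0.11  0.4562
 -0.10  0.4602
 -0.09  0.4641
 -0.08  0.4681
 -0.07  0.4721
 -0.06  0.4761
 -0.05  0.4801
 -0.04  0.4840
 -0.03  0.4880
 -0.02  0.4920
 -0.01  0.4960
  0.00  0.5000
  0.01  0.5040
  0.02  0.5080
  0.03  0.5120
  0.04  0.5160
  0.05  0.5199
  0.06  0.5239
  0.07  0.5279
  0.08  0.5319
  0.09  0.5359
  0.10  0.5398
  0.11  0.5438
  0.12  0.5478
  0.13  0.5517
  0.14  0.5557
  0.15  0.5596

σ√T = 0.52 × 0.5774 = 0.3002
d₁ = [ln(292/288) + (0.007 + ½·0.52²)·0.3333] / (σ√T) = (0.0138 + 0.0474) / 0.3002 = 0.2038 → 0.20
d₂ = 0.2038 − 0.3002 = -0.0964 → -0.10
exp(−rT) = exp(−0.007·0.3333) = 0.9977
N(−d₂) = N(0.10) = 0.5398;  N(−d₁) = N(-0.20) = 0.4207
P = 288·0.9977·0.5398 − 292·0.4207 = 155.1048 − 122.8444 = 32.2604

$32.26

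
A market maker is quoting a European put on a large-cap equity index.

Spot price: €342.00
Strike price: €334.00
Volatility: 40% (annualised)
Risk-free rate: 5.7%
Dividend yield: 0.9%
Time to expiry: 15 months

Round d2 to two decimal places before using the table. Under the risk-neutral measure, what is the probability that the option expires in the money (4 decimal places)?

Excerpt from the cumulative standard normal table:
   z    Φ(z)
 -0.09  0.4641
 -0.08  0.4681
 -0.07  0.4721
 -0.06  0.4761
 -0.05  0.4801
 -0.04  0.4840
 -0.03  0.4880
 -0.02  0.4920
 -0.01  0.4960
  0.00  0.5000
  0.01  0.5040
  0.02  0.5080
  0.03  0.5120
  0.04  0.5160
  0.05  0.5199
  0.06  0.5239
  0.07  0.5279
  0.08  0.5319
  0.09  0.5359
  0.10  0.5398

0.5160

σ√T = 0.4 × 1.1180 = 0.4472
d₁ = [ln(342/334) + (0.057 − 0.009 + 0.4²/2)·1.25] / 0.4472 = [0.0237 + 0.1600] / 0.4472 = 0.4107 ≈ 0.41
d₂ = d₁ − σ√T = 0.4107 − 0.4472 = -0.0365 ≈ -0.04
Risk-neutral Pr[S_T < K] = N(−d₂) = N(0.04) = 0.5160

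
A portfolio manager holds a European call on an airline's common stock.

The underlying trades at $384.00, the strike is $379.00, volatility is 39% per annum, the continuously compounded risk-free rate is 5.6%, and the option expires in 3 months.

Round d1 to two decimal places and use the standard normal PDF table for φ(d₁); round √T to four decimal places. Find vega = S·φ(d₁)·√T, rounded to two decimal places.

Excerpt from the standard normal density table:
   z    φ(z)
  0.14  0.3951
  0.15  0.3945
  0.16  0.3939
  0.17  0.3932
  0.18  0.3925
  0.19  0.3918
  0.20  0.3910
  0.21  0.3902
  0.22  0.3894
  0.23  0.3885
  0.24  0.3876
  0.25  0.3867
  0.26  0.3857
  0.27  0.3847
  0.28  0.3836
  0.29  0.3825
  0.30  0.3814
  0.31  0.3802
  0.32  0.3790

74.42

σ√T = 0.39·√0.25 = 0.1950
d₁ = [ln(384/379) + (0.056 + 0.39²/2)·0.25] / 0.1950 = [0.0131 + 0.0330] / 0.1950 = 0.2365 → 0.24
√T = √0.25 = 0.5000
φ(d₁) = φ(0.24) = 0.3876
vega = S·φ(d₁)·√T = 384·0.3876·0.5000 = 74.4192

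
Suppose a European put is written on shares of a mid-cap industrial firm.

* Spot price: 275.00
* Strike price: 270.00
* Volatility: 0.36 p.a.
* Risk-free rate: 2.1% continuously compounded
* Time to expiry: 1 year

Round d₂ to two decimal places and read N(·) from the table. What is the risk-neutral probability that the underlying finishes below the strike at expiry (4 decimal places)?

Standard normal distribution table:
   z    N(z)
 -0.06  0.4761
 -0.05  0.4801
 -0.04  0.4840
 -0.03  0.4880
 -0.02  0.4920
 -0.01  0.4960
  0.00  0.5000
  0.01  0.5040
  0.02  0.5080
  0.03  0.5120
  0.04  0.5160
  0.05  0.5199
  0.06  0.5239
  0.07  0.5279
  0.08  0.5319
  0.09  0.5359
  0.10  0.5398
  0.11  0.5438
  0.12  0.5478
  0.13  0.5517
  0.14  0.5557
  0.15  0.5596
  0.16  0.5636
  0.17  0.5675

σ√T = 0.36 × 1.0000 = 0.3600
d₁ = [ln(275/270) + (0.021 + 0.36²/2)·1] / 0.3600 = [0.0183 + 0.0858] / 0.3600 = 0.2893 ⇒ 0.29
d₂ = d₁ − σ√T = 0.2893 − 0.3600 = -0.0707 ⇒ -0.07
Risk-neutral Pr[S_T < K] = N(−d₂) = N(0.07) = 0.5279

0.5279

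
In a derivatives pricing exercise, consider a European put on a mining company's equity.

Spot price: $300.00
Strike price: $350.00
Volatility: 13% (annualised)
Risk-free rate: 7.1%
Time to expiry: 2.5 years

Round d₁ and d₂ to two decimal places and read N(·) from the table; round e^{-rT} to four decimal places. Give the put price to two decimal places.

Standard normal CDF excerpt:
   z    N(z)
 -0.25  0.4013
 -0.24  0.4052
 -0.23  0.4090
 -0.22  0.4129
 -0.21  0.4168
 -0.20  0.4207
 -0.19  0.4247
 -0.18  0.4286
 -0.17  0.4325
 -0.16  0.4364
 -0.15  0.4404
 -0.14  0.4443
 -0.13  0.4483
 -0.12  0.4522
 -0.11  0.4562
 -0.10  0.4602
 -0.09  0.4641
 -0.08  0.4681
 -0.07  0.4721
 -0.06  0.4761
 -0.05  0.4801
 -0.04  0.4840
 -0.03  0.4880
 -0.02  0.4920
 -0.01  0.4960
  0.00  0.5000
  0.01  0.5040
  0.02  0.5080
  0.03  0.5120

σ√T = 0.13·√2.5 = 0.2055
ln(S/K) + (r + σ²/2)T = ln(300/350) + (0.071 + 0.13²/2)·2.5 = -0.1542 + 0.1986 = 0.0445
d₁ = 0.0445 / 0.2055 = 0.2164 → 0.22
d₂ = d₁ − σ√T = 0.2164 − 0.2055 = 0.0108 → 0.01
e^(−rT) = e^(−0.071·2.5) = 0.8374
N(−d₂) = N(-0.01) = 0.4960;  N(−d₁) = N(-0.22) = 0.4129
P = 350·0.8374·0.4960 − 300·0.4129 = 145.3726 − 123.8700 = 21.5026

$21.50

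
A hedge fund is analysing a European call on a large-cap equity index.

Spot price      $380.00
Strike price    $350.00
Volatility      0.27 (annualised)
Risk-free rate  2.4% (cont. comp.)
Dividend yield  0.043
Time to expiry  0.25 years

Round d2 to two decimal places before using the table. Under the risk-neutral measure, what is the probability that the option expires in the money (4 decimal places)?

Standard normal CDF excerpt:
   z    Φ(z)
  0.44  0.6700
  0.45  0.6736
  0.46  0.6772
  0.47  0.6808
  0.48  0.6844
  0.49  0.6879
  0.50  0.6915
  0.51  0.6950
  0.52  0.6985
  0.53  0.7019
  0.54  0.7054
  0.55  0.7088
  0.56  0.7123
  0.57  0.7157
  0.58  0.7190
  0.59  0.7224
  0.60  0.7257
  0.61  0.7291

0.6950

σ√T = 0.27 × 0.5000 = 0.1350
d₁ = [ln(380/350) + (0.024 − 0.043 + ½·0.27²)·0.25] / (σ√T) = (0.0822 + 0.0044) / 0.1350 = 0.6415 ⇒ 0.64
d₂ = 0.6415 − 0.1350 = 0.5065 ⇒ 0.51
Risk-neutral Pr[S_T > K] = N(d₂) = N(0.51) = 0.6950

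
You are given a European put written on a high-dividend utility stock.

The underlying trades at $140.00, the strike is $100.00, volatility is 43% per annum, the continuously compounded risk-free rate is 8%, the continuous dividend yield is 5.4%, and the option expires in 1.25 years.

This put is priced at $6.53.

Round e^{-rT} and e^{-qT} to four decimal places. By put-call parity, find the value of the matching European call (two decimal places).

e^(−qT) = e^(−0.054·1.25) = 0.9347;  e^(−rT) = e^(−0.08·1.25) = 0.9048
Put-call parity: C − P = S·e^(−qT) − K·e^(−rT) = 140·0.9347 − 100·0.9048 = 130.8580 − 90.4800 = 40.3780
C = P + (C − P) = 6.53 + (40.3780) = 46.9080

$46.91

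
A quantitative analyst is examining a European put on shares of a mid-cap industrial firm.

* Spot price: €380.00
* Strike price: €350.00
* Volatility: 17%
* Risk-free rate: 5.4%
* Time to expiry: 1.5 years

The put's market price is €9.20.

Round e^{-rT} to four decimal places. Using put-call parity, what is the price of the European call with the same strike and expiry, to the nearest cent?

€66.43

e^(−rT) = e^(−0.054·1.5) = 0.9222
Put-call parity: C − P = S − K·e^(−rT) = 380 − 350·0.9222 = 380 − 322.7700 = 57.2300
C = P + (C − P) = 9.20 + (57.2300) = 66.4300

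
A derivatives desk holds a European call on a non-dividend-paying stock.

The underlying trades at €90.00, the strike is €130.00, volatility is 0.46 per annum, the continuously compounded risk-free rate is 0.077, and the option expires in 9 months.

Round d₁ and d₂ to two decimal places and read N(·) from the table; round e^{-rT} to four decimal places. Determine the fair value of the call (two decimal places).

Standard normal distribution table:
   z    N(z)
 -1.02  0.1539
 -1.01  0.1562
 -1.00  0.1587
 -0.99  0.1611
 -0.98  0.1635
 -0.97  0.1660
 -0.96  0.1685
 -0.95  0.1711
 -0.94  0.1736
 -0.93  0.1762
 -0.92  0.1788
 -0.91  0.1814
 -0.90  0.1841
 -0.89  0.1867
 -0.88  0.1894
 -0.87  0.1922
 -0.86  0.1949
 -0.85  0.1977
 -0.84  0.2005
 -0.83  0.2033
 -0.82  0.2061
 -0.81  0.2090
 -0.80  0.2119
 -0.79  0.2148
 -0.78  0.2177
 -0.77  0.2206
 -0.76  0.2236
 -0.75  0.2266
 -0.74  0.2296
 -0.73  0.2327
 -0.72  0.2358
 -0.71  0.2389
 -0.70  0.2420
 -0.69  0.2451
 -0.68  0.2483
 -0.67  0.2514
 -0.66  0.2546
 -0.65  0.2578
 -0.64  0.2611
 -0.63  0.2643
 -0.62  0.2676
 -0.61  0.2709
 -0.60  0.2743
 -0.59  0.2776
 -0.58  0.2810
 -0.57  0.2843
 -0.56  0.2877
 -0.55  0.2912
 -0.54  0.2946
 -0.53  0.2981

σ√T = 0.46 × 0.8660 = 0.3984
d₁ = [ln(90/130) + (0.077 + 0.46²/2)·0.75] / 0.3984 = [-0.3677 + 0.1371] / 0.3984 = -0.5789 ≈ -0.58
d₂ = d₁ − σ√T = -0.5789 − 0.3984 = -0.9773 ≈ -0.98
e^(−rT) = e^(−0.077·0.75) = 0.9439
N(d₁) = N(-0.58) = 0.2810;  N(d₂) = N(-0.98) = 0.1635
C = 90·0.2810 − 130·0.9439·0.1635 = 25.2900 − 20.0626 = 5.2274

€5.23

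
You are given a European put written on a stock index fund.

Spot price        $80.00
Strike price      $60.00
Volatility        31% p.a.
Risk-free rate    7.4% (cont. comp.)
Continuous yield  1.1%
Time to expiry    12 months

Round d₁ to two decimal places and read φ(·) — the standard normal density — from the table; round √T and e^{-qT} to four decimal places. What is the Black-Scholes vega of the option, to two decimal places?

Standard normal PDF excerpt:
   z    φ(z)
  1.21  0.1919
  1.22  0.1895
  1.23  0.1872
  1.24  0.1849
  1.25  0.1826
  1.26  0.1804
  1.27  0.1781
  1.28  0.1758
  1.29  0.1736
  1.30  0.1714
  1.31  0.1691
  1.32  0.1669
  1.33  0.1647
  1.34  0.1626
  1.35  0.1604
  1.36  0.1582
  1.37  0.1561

13.74

T = 1;  σ√T = 0.3100
d₁ = [ln(80/60) + (0.074 − 0.011 + 0.31²/2)·1] / 0.3100 = [0.2877 + 0.1111] / 0.3100 = 1.2862 which rounds to 1.29
√T = √1 = 1.0000
φ(d₁) = φ(1.29) = 0.1736
exp(−qT) = exp(−0.011·1) = 0.9891
vega = S·exp(−qT)·φ(d₁)·√T = 80·0.9891·0.1736·1.0000 = 13.7366
(The call has the same vega.)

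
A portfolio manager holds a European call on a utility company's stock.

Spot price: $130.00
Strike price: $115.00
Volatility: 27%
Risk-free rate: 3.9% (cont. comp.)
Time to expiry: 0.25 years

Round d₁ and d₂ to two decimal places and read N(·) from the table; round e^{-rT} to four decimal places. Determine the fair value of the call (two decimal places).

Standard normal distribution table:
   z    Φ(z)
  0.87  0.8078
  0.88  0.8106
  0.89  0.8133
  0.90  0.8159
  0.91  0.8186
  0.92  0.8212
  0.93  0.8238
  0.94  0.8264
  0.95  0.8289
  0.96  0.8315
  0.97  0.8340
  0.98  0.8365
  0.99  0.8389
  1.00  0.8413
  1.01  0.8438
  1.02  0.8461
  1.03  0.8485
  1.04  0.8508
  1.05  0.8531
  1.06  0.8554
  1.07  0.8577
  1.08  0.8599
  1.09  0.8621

σ√T = 0.27 × 0.5000 = 0.1350
d₁ = [ln(130/115) + (0.039 + ½·0.27²)·0.25] / (σ√T) = (0.1226 + 0.0189) / 0.1350 = 1.0479 → 1.05
d₂ = 1.0479 − 0.1350 = 0.9129 → 0.91
e^(−rT) = e^(−0.039·0.25) = 0.9903
N(d₁) = N(1.05) = 0.8531;  N(d₂) = N(0.91) = 0.8186
C = 130·0.8531 − 115·0.9903·0.8186 = 110.9030 − 93.2259 = 17.6771

$17.68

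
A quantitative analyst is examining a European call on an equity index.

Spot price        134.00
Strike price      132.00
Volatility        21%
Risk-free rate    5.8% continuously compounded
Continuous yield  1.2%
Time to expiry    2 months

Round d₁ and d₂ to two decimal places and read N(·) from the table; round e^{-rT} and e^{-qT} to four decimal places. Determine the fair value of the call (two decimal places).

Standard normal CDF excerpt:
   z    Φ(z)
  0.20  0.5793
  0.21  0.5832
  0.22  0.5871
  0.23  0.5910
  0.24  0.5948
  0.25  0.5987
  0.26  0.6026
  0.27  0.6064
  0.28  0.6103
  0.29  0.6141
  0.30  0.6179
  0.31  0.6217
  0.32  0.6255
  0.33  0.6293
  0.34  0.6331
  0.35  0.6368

6.39

T = 0.1667;  σ√T = 0.0857
d₁ = [ln(134/132) + (0.058 − 0.012 + ½·0.21²)·0.1667] / (σ√T) = (0.0150 + 0.0113) / 0.0857 = 0.3077 which rounds to 0.31
d₂ = 0.3077 − 0.0857 = 0.2220 which rounds to 0.22
exp(−qT) = exp(−0.012·0.1667) = 0.9980;  exp(−rT) = exp(−0.058·0.1667) = 0.9904
C = 134·0.9980·N(0.31) − 132·0.9904·N(0.22) = 134·0.9980·0.6217 − 132·0.9904·0.5871 = 83.1412 − 76.7532 = 6.3880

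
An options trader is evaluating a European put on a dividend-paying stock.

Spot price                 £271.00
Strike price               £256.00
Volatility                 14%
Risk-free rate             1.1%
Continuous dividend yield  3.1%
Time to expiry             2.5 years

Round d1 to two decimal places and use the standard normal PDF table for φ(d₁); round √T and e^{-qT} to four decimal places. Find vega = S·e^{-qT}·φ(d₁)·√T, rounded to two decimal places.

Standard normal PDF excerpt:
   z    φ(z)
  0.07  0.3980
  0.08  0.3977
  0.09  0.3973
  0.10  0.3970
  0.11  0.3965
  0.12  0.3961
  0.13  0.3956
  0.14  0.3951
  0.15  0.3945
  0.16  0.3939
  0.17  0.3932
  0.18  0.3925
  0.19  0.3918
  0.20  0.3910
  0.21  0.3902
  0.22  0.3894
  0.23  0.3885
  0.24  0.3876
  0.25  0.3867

σ√T = 0.14·√2.5 = 0.2214
d₁ = [ln(271/256) + (0.011 − 0.031 + 0.14²/2)·2.5] / 0.2214 = [0.0569 − 0.0255] / 0.2214 = 0.1420 ⇒ 0.14
√T = √2.5 = 1.5811
φ(d₁) = φ(0.14) = 0.3951
e^(−qT) = e^(−0.031·2.5) = 0.9254
vega = S·e^(−qT)·φ(d₁)·√T = 271·0.9254·0.3951·1.5811 = 156.6625
(The call has the same vega.)

156.66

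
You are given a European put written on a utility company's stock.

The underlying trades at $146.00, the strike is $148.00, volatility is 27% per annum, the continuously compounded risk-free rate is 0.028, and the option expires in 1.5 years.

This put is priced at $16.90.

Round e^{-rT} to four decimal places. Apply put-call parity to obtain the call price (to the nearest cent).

exp(−rT) = exp(−0.028·1.5) = 0.9589
Put-call parity: C − P = S − K·e^(−rT) = 146 − 148·0.9589 = 146 − 141.9172 = 4.0828
C = P + (C − P) = 16.90 + (4.0828) = 20.9828

$20.98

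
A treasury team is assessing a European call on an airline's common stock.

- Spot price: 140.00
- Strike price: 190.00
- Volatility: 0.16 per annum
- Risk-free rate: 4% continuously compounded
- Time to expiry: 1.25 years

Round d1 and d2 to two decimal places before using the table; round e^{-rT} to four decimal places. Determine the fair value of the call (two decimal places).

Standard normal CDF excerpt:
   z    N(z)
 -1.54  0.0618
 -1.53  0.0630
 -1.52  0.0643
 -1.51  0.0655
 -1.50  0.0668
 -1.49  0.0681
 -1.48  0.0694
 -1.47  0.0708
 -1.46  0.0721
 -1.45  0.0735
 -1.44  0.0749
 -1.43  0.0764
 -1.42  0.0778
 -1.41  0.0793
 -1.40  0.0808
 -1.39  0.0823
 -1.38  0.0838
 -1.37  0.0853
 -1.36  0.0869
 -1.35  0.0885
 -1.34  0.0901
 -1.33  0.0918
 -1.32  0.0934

σ√T = 0.16 × 1.1180 = 0.1789
ln(S/K) + (r + σ²/2)T = ln(140/190) + (0.04 + 0.16²/2)·1.25 = -0.3054 + 0.0660 = -0.2394
d₁ = -0.2394 / 0.1789 = -1.3382 which rounds to -1.34
d₂ = d₁ − σ√T = -1.3382 − 0.1789 = -1.5171 which rounds to -1.52
e^(−rT) = e^(−0.04·1.25) = 0.9512
N(d₁) = N(-1.34) = 0.0901;  N(d₂) = N(-1.52) = 0.0643
C = 140·0.0901 − 190·0.9512·0.0643 = 12.6140 − 11.6208 = 0.9932

0.99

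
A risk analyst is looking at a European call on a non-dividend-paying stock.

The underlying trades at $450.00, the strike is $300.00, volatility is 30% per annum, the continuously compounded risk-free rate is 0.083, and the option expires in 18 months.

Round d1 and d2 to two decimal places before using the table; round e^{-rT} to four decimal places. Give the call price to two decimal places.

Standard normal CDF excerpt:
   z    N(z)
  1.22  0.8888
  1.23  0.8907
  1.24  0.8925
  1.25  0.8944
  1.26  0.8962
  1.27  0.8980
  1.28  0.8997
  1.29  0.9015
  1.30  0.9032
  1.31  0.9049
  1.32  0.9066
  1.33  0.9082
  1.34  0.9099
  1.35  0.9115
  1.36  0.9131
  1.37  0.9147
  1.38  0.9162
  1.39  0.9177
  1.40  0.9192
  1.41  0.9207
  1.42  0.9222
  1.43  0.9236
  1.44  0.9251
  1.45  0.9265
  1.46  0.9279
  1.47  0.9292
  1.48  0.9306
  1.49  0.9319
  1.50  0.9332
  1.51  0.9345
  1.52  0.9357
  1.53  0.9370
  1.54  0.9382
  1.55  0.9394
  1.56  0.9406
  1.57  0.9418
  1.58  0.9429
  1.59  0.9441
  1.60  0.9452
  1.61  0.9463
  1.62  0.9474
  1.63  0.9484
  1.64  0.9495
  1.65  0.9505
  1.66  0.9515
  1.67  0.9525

σ√T = 0.3·√1.5 = 0.3674
d₁ = [ln(450/300) + (0.083 + 0.3²/2)·1.5] / 0.3674 = [0.4055 + 0.1920] / 0.3674 = 1.6261 → 1.63
d₂ = d₁ − σ√T = 1.6261 − 0.3674 = 1.2587 → 1.26
e^(−rT) = e^(−0.083·1.5) = 0.8829
N(d₁) = N(1.63) = 0.9484;  N(d₂) = N(1.26) = 0.8962
C = 450·0.9484 − 300·0.8829·0.8962 = 426.7800 − 237.3765 = 189.4035

$189.40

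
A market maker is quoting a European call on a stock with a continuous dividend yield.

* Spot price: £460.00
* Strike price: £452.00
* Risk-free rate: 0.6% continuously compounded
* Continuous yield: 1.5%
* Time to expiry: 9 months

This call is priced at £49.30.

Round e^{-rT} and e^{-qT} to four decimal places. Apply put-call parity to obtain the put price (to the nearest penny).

£44.42

e^(−qT) = e^(−0.015·0.75) = 0.9888;  e^(−rT) = e^(−0.006·0.75) = 0.9955
Put-call parity: C − P = S·e^(−qT) − K·e^(−rT) = 460·0.9888 − 452·0.9955 = 454.8480 − 449.9660 = 4.8820
P = C − (C − P) = 49.30 − (4.8820) = 44.4180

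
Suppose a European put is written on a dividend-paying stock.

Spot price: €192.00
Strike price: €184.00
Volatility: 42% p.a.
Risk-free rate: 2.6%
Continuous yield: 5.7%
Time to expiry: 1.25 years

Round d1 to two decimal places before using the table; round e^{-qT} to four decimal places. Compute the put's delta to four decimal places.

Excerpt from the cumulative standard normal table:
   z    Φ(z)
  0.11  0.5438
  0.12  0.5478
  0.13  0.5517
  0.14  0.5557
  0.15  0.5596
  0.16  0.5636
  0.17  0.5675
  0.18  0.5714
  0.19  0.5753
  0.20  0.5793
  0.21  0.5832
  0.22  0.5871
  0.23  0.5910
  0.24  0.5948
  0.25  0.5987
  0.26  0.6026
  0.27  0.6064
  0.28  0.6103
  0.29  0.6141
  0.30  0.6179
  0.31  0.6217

T = 1.25;  σ√T = 0.4696
d₁ = [ln(192/184) + (0.026 − 0.057 + ½·0.42²)·1.25] / (σ√T) = (0.0426 + 0.0715) / 0.4696 = 0.2429 → 0.24
N(d₁) = N(0.24) = 0.5948
Δ_put = e^(−qT)·(N(d₁) − 1) = 0.9312·(0.5948 − 1) = -0.3773

-0.3773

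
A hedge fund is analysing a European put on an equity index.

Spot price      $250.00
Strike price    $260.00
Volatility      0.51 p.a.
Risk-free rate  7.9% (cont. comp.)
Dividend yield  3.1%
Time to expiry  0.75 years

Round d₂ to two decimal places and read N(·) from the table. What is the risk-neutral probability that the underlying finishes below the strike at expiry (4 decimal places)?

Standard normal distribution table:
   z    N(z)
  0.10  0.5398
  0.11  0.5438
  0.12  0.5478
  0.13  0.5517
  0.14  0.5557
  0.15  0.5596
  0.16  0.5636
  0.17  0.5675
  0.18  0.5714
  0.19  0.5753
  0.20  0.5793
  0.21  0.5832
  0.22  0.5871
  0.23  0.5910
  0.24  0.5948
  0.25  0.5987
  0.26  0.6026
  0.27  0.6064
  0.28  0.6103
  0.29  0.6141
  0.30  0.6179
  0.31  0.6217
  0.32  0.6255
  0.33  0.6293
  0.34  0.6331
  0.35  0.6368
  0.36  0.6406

0.5910

σ√T = 0.51 × 0.8660 = 0.4417
ln(S/K) + (r − q + σ²/2)T = ln(250/260) + (0.079 − 0.031 + 0.51²/2)·0.75 = -0.0392 + 0.1335 = 0.0943
d₁ = 0.0943 / 0.4417 = 0.2135 ≈ 0.21
d₂ = d₁ − σ√T = 0.2135 − 0.4417 = -0.2281 ≈ -0.23
Risk-neutral Pr[S_T < K] = N(−d₂) = N(0.23) = 0.5910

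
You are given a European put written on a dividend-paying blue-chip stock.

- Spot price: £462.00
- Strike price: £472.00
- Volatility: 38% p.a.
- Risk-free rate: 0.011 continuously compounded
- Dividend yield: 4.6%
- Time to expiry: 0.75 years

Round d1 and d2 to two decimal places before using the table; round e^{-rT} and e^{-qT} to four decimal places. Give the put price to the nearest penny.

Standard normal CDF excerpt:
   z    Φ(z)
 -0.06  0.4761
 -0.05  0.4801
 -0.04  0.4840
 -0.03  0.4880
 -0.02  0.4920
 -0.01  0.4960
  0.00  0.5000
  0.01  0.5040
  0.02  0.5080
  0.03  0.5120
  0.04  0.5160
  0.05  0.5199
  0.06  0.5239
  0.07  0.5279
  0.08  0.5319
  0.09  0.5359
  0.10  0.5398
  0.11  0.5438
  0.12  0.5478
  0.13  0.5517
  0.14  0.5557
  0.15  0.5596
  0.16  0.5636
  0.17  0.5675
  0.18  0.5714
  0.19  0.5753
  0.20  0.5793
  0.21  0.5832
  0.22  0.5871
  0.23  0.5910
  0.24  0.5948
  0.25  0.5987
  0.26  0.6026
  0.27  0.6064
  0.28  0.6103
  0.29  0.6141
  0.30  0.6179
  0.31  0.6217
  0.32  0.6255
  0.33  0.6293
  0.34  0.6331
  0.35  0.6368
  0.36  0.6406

T = 0.75;  σ√T = 0.3291
d₁ = [ln(462/472) + (0.011 − 0.046 + 0.38²/2)·0.75] / 0.3291 = [-0.0214 + 0.0279] / 0.3291 = 0.0197 which rounds to 0.02
d₂ = d₁ − σ√T = 0.0197 − 0.3291 = -0.3094 which rounds to -0.31
e^(−qT) = e^(−0.046·0.75) = 0.9661;  e^(−rT) = e^(−0.011·0.75) = 0.9918
P = 472·0.9918·N(0.31) − 462·0.9661·N(-0.02) = 472·0.9918·0.6217 − 462·0.9661·0.4920 = 291.0362 − 219.5984 = 71.4378

£71.44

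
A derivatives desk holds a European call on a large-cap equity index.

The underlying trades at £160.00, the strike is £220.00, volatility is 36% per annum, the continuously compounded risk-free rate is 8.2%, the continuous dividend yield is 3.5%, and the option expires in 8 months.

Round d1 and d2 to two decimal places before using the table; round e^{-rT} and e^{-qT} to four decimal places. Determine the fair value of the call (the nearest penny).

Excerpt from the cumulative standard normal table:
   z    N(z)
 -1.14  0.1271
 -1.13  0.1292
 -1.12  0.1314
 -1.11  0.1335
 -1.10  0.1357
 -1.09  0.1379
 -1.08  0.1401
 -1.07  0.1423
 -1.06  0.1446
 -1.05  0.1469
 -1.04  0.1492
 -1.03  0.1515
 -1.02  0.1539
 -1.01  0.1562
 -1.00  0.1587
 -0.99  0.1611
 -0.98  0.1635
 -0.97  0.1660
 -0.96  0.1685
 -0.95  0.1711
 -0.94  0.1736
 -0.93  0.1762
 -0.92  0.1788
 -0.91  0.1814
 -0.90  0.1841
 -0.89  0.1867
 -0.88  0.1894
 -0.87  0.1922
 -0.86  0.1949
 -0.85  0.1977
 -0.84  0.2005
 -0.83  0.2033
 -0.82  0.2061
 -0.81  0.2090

σ√T = 0.36·√0.6667 = 0.2939
d₁ = [ln(160/220) + (0.082 − 0.035 + ½·0.36²)·0.6667] / (σ√T) = (-0.3185 + 0.0745) / 0.2939 = -0.8298 which rounds to -0.83
d₂ = -0.8298 − 0.2939 = -1.1238 which rounds to -1.12
e^(−qT) = e^(−0.035·0.6667) = 0.9769;  e^(−rT) = e^(−0.082·0.6667) = 0.9468
N(d₁) = N(-0.83) = 0.2033;  N(d₂) = N(-1.12) = 0.1314
C = 160·0.9769·0.2033 − 220·0.9468·0.1314 = 31.7766 − 27.3701 = 4.4065

£4.41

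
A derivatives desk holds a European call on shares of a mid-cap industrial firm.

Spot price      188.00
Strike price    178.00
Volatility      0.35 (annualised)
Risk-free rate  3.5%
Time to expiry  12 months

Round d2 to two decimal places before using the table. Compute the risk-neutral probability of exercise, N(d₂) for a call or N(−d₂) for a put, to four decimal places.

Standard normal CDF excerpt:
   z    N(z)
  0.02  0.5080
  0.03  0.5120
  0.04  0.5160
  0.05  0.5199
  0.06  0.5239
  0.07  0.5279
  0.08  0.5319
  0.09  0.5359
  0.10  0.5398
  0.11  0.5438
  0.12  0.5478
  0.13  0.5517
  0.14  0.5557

0.5319

σ√T = 0.35 × 1.0000 = 0.3500
d₁ = [ln(188/178) + (0.035 + 0.35²/2)·1] / 0.3500 = [0.0547 + 0.0963] / 0.3500 = 0.4312 ≈ 0.43
d₂ = d₁ − σ√T = 0.4312 − 0.3500 = 0.0812 ≈ 0.08
Pr(exercise) under Q = N(d₂) = 0.5319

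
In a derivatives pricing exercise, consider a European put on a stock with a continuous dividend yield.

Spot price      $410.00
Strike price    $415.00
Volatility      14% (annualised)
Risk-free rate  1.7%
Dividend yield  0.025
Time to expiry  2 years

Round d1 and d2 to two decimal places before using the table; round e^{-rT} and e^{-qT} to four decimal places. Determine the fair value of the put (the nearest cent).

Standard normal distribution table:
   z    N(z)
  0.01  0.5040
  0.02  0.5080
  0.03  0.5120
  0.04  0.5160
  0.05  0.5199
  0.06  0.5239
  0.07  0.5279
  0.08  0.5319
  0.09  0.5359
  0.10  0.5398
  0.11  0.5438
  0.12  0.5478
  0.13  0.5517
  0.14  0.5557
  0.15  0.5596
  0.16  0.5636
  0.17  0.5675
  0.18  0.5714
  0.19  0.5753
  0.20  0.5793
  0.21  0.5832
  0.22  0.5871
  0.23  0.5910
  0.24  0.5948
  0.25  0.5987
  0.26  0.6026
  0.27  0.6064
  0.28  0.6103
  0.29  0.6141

T = 2;  σ√T = 0.1980
d₁ = [ln(410/415) + (0.017 − 0.025 + 0.14²/2)·2] / 0.1980 = [-0.0121 + 0.0036] / 0.1980 = -0.0430 → -0.04
d₂ = d₁ − σ√T = -0.0430 − 0.1980 = -0.2410 → -0.24
e^(−qT) = e^(−0.025·2) = 0.9512;  e^(−rT) = e^(−0.017·2) = 0.9666
N(−d₂) = N(0.24) = 0.5948;  N(−d₁) = N(0.04) = 0.5160
P = 415·0.9666·0.5948 − 410·0.9512·0.5160 = 238.5975 − 201.2359 = 37.3616

$37.36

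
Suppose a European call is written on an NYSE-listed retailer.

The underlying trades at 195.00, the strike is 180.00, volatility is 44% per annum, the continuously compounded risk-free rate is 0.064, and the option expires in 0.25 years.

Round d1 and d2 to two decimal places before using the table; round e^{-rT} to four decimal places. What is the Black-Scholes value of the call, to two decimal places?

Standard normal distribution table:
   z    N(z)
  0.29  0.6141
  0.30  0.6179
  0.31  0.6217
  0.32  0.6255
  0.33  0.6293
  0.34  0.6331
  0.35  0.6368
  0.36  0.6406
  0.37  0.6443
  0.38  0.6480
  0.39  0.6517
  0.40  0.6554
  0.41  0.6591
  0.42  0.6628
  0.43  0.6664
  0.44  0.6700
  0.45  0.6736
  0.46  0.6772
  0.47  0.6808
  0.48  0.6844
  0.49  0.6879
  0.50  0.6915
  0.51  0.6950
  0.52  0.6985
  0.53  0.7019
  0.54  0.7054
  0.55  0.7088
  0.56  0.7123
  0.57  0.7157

26.74

T = 0.25;  σ√T = 0.2200
d₁ = [ln(195/180) + (0.064 + 0.44²/2)·0.25] / 0.2200 = [0.0800 + 0.0402] / 0.2200 = 0.5466 ⇒ 0.55
d₂ = d₁ − σ√T = 0.5466 − 0.2200 = 0.3266 ⇒ 0.33
e^(−rT) = e^(−0.064·0.25) = 0.9841
N(d₁) = N(0.55) = 0.7088;  N(d₂) = N(0.33) = 0.6293
C = 195·0.7088 − 180·0.9841·0.6293 = 138.2160 − 111.4729 = 26.7431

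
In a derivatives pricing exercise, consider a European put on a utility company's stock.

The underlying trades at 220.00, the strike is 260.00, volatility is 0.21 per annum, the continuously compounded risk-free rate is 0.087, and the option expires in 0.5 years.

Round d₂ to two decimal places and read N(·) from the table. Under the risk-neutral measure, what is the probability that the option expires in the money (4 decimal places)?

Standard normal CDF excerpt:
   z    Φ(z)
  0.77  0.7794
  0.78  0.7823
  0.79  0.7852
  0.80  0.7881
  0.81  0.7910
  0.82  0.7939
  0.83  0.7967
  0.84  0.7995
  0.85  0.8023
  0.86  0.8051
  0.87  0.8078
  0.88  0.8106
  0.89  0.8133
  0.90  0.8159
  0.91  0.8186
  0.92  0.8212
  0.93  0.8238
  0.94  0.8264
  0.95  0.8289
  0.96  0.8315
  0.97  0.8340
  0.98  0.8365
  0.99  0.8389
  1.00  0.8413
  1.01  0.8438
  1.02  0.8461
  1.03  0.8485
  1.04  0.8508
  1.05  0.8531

σ√T = 0.21·√0.5 = 0.1485
d₁ = [ln(220/260) + (0.087 + 0.21²/2)·0.5] / 0.1485 = [-0.1671 + 0.0545] / 0.1485 = -0.7578 → -0.76
d₂ = d₁ − σ√T = -0.7578 − 0.1485 = -0.9063 → -0.91
Risk-neutral Pr[S_T < K] = N(−d₂) = N(0.91) = 0.8186

0.8186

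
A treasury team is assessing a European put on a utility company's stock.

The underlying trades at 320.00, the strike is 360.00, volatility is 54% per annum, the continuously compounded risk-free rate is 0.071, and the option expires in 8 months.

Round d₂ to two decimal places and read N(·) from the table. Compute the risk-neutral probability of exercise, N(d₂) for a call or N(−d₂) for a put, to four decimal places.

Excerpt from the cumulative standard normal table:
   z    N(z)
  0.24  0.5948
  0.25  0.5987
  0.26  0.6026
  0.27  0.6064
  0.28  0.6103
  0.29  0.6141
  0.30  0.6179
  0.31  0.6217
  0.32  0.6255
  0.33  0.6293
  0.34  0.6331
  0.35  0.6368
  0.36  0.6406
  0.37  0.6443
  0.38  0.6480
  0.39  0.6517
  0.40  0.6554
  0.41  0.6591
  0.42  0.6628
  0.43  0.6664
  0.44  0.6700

0.6480

T = 0.6667;  σ√T = 0.4409
ln(S/K) + (r + σ²/2)T = ln(320/360) + (0.071 + 0.54²/2)·0.6667 = -0.1178 + 0.1445 = 0.0268
d₁ = 0.0268 / 0.4409 = 0.0607 → 0.06
d₂ = d₁ − σ√T = 0.0607 − 0.4409 = -0.3802 → -0.38
Pr(exercise) under Q = N(−d₂) = N(0.38) = 0.6480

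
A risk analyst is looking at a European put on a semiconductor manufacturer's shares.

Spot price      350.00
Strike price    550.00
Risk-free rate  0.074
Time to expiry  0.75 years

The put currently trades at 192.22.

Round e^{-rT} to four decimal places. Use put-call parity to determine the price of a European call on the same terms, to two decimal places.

e^(−rT) = e^(−0.074·0.75) = 0.9460
Put-call parity: C − P = S − K·e^(−rT) = 350 − 550·0.9460 = 350 − 520.3000 = -170.3000
C = P + (C − P) = 192.22 + (-170.3000) = 21.9200

21.92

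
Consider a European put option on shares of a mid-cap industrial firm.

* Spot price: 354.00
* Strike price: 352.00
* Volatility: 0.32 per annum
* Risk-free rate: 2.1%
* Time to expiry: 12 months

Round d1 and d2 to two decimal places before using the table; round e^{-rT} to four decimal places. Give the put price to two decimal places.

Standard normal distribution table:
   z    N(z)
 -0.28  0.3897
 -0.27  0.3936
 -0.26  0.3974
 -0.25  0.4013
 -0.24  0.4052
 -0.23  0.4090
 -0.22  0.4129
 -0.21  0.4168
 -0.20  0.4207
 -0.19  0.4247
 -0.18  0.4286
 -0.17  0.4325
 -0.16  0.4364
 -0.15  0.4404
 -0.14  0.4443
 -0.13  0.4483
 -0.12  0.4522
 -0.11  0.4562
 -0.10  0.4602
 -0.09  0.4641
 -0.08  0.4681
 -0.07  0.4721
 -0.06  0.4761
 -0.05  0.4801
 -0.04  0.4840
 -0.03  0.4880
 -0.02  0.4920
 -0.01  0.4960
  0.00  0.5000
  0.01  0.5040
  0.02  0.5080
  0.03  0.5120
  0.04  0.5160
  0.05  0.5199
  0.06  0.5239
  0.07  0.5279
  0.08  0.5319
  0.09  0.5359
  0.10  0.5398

39.89

σ√T = 0.32 × 1.0000 = 0.3200
d₁ = [ln(354/352) + (0.021 + 0.32²/2)·1] / 0.3200 = [0.0057 + 0.0722] / 0.3200 = 0.2433 which rounds to 0.24
d₂ = d₁ − σ√T = 0.2433 − 0.3200 = -0.0767 which rounds to -0.08
e^(−rT) = e^(−0.021·1) = 0.9792
N(−d₂) = N(0.08) = 0.5319;  N(−d₁) = N(-0.24) = 0.4052
P = 352·0.9792·0.5319 − 354·0.4052 = 183.3344 − 143.4408 = 39.8936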